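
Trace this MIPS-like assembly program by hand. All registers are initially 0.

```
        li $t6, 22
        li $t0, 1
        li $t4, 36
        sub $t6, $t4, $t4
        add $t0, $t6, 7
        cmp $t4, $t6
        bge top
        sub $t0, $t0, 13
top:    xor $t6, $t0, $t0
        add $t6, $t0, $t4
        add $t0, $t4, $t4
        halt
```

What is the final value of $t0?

72

$t6=22
$t0=1
$t4=36
$t6=36-36=0
$t0=0+7=7
cmp $t4, $t6  (cmp 36,0)
bge top: taken
$t6=7^7=0
$t6=7+36=43
$t0=36+36=72
halt.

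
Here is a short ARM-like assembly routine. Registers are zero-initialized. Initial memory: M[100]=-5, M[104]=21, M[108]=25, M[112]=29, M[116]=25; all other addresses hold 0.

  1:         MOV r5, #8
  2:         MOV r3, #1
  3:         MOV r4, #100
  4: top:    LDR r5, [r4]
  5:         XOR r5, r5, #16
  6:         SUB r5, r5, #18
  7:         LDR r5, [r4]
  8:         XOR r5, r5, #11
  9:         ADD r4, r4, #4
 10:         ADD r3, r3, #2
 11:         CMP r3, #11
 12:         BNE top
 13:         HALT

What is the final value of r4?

120

after MOV r5, #8: r5=8
after MOV r3, #1: r3=1
after MOV r4, #100: r4=100
after LDR r5, [r4]: r5=M[100]=-5
after XOR r5, r5, #16: r5=(-5)^16=-21
after SUB r5, r5, #18: r5=(-21)-18=-39
after LDR r5, [r4]: r5=M[100]=-5
after XOR r5, r5, #11: r5=(-5)^11=-16
after ADD r4, r4, #4: r4=100+4=104
after ADD r3, r3, #2: r3=1+2=3
CMP r3, #11  (cmp 3,11)
BNE top: taken
after LDR r5, [r4]: r5=M[104]=21
after XOR r5, r5, #16: r5=21^16=5
after SUB r5, r5, #18: r5=5-18=-13
after LDR r5, [r4]: r5=M[104]=21
after XOR r5, r5, #11: r5=21^11=30
after ADD r4, r4, #4: r4=104+4=108
after ADD r3, r3, #2: r3=3+2=5
CMP r3, #11  (cmp 5,11)
BNE top: taken
after LDR r5, [r4]: r5=M[108]=25
after XOR r5, r5, #16: r5=25^16=9
after SUB r5, r5, #18: r5=9-18=-9
after LDR r5, [r4]: r5=M[108]=25
after XOR r5, r5, #11: r5=25^11=18
after ADD r4, r4, #4: r4=108+4=112
after ADD r3, r3, #2: r3=5+2=7
CMP r3, #11  (cmp 7,11)
BNE top: taken
after LDR r5, [r4]: r5=M[112]=29
after XOR r5, r5, #16: r5=29^16=13
after SUB r5, r5, #18: r5=13-18=-5
after LDR r5, [r4]: r5=M[112]=29
after XOR r5, r5, #11: r5=29^11=22
after ADD r4, r4, #4: r4=112+4=116
after ADD r3, r3, #2: r3=7+2=9
CMP r3, #11  (cmp 9,11)
BNE top: taken
after LDR r5, [r4]: r5=M[116]=25
after XOR r5, r5, #16: r5=25^16=9
after SUB r5, r5, #18: r5=9-18=-9
after LDR r5, [r4]: r5=M[116]=25
after XOR r5, r5, #11: r5=25^11=18
after ADD r4, r4, #4: r4=116+4=120
after ADD r3, r3, #2: r3=9+2=11
CMP r3, #11  (cmp 11,11)
BNE top: not taken
halt.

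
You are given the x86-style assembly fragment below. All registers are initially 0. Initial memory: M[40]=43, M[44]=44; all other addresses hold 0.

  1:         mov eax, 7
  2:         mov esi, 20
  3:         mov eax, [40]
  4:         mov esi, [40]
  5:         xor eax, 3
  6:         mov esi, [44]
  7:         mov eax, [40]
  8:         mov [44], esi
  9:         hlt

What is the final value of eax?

mov eax, 7 → eax=7
mov esi, 20 → esi=20
mov eax, [40] → eax=M[40]=43
mov esi, [40] → esi=M[40]=43
xor eax, 3 → eax=43^3=40
mov esi, [44] → esi=M[44]=44
mov eax, [40] → eax=M[40]=43
mov [44], esi → M[44]=44
halt.

43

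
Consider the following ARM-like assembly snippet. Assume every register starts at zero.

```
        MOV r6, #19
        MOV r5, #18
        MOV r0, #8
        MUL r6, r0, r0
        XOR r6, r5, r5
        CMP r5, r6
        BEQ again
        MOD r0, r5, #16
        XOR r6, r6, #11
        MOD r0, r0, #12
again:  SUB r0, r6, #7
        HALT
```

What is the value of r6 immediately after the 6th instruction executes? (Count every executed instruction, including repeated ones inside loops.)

r6=19
r5=18
r0=8
r6=8*8=64
r6=18^18=0
CMP r5, r6  (cmp 18,0)
After step 6: r6 = 0.

0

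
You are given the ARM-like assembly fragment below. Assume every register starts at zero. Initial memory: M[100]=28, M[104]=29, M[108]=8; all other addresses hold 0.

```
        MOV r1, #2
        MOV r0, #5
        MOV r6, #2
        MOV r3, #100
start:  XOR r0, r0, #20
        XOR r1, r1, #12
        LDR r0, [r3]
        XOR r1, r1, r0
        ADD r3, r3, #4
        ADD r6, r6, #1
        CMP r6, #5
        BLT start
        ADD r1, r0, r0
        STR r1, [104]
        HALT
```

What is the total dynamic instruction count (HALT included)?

31

MOV r1, #2 → r1=2
MOV r0, #5 → r0=5
MOV r6, #2 → r6=2
MOV r3, #100 → r3=100
XOR r0, r0, #20 → r0=5^20=17
XOR r1, r1, #12 → r1=2^12=14
LDR r0, [r3] → r0=M[100]=28
XOR r1, r1, r0 → r1=14^28=18
ADD r3, r3, #4 → r3=100+4=104
ADD r6, r6, #1 → r6=2+1=3
CMP r6, #5  (cmp 3,5)
BLT start: taken
XOR r0, r0, #20 → r0=28^20=8
XOR r1, r1, #12 → r1=18^12=30
LDR r0, [r3] → r0=M[104]=29
XOR r1, r1, r0 → r1=30^29=3
ADD r3, r3, #4 → r3=104+4=108
ADD r6, r6, #1 → r6=3+1=4
CMP r6, #5  (cmp 4,5)
BLT start: taken
XOR r0, r0, #20 → r0=29^20=9
XOR r1, r1, #12 → r1=3^12=15
LDR r0, [r3] → r0=M[108]=8
XOR r1, r1, r0 → r1=15^8=7
ADD r3, r3, #4 → r3=108+4=112
ADD r6, r6, #1 → r6=4+1=5
CMP r6, #5  (cmp 5,5)
BLT start: not taken
ADD r1, r0, r0 → r1=8+8=16
STR r1, [104] → M[104]=16
halt.
Total executed instructions: 31.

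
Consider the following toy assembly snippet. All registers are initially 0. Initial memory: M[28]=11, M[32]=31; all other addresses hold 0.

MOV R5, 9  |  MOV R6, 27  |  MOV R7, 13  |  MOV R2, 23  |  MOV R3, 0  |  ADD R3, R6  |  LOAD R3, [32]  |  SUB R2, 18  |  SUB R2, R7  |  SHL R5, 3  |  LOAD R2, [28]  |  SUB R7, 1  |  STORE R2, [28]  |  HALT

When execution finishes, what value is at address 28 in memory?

after MOV R5, 9: R5=9
after MOV R6, 27: R6=27
after MOV R7, 13: R7=13
after MOV R2, 23: R2=23
after MOV R3, 0: R3=0
after ADD R3, R6: R3=0+27=27
after LOAD R3, [32]: R3=M[32]=31
after SUB R2, 18: R2=23-18=5
after SUB R2, R7: R2=5-13=-8
after SHL R5, 3: R5=9<<3=72
after LOAD R2, [28]: R2=M[28]=11
after SUB R7, 1: R7=13-1=12
STORE R2, [28] → M[28]=11
halt.

11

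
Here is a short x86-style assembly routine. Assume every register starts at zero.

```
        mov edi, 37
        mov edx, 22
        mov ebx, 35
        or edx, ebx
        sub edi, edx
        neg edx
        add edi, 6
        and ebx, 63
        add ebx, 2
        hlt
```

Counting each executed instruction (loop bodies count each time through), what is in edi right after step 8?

-12

edi=37
edx=22
ebx=35
edx=22|35=55
edi=37-55=-18
edx=-(55)=-55
edi=(-18)+6=-12
ebx=35&63=35
After step 8: edi = -12.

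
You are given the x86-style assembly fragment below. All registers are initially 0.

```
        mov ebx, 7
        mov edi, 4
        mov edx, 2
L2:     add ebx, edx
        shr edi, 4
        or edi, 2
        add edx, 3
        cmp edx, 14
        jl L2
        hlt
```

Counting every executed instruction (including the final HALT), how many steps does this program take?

28

after mov ebx, 7: ebx=7
after mov edi, 4: edi=4
after mov edx, 2: edx=2
after add ebx, edx: ebx=7+2=9
after shr edi, 4: edi=4>>4=0
after or edi, 2: edi=0|2=2
after add edx, 3: edx=2+3=5
cmp edx, 14  (cmp 5,14)
jl L2: taken
after add ebx, edx: ebx=9+5=14
after shr edi, 4: edi=2>>4=0
after or edi, 2: edi=0|2=2
after add edx, 3: edx=5+3=8
cmp edx, 14  (cmp 8,14)
jl L2: taken
after add ebx, edx: ebx=14+8=22
after shr edi, 4: edi=2>>4=0
after or edi, 2: edi=0|2=2
after add edx, 3: edx=8+3=11
cmp edx, 14  (cmp 11,14)
jl L2: taken
after add ebx, edx: ebx=22+11=33
after shr edi, 4: edi=2>>4=0
after or edi, 2: edi=0|2=2
after add edx, 3: edx=11+3=14
cmp edx, 14  (cmp 14,14)
jl L2: not taken
halt.
Total executed instructions: 28.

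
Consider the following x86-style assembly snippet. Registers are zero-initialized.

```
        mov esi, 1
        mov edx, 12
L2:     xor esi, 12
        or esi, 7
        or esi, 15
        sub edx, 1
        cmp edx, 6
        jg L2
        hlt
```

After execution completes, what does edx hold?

6

after mov esi, 1: esi=1
after mov edx, 12: edx=12
after xor esi, 12: esi=1^12=13
after or esi, 7: esi=13|7=15
after or esi, 15: esi=15|15=15
after sub edx, 1: edx=12-1=11
cmp edx, 6  (cmp 11,6)
jg L2: taken
after xor esi, 12: esi=15^12=3
after or esi, 7: esi=3|7=7
after or esi, 15: esi=7|15=15
after sub edx, 1: edx=11-1=10
cmp edx, 6  (cmp 10,6)
jg L2: taken
after xor esi, 12: esi=15^12=3
after or esi, 7: esi=3|7=7
after or esi, 15: esi=7|15=15
after sub edx, 1: edx=10-1=9
cmp edx, 6  (cmp 9,6)
jg L2: taken
after xor esi, 12: esi=15^12=3
after or esi, 7: esi=3|7=7
after or esi, 15: esi=7|15=15
after sub edx, 1: edx=9-1=8
cmp edx, 6  (cmp 8,6)
jg L2: taken
after xor esi, 12: esi=15^12=3
after or esi, 7: esi=3|7=7
after or esi, 15: esi=7|15=15
after sub edx, 1: edx=8-1=7
cmp edx, 6  (cmp 7,6)
jg L2: taken
after xor esi, 12: esi=15^12=3
after or esi, 7: esi=3|7=7
after or esi, 15: esi=7|15=15
after sub edx, 1: edx=7-1=6
cmp edx, 6  (cmp 6,6)
jg L2: not taken
halt.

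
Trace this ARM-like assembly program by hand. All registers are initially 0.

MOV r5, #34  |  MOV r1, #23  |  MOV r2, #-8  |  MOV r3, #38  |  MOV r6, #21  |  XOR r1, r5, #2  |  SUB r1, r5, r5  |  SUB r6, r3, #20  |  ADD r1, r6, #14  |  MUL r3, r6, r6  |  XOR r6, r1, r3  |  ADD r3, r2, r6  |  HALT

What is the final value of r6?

356

r5=34
r1=23
r2=-8
r3=38
r6=21
r1=34^2=32
r1=34-34=0
r6=38-20=18
r1=18+14=32
r3=18*18=324
r6=32^324=356
r3=(-8)+356=348
halt.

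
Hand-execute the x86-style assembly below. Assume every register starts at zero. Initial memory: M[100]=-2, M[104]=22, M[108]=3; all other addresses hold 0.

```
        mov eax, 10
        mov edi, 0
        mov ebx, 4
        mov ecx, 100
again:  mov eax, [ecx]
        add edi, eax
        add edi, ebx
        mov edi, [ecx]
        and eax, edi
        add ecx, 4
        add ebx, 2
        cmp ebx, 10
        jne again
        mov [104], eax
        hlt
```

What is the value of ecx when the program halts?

112

mov eax, 10 → eax=10
mov edi, 0 → edi=0
mov ebx, 4 → ebx=4
mov ecx, 100 → ecx=100
mov eax, [ecx] → eax=M[100]=-2
add edi, eax → edi=0+(-2)=-2
add edi, ebx → edi=(-2)+4=2
mov edi, [ecx] → edi=M[100]=-2
and eax, edi → eax=(-2)&(-2)=-2
add ecx, 4 → ecx=100+4=104
add ebx, 2 → ebx=4+2=6
cmp ebx, 10  (cmp 6,10)
jne again: taken
mov eax, [ecx] → eax=M[104]=22
add edi, eax → edi=(-2)+22=20
add edi, ebx → edi=20+6=26
mov edi, [ecx] → edi=M[104]=22
and eax, edi → eax=22&22=22
add ecx, 4 → ecx=104+4=108
add ebx, 2 → ebx=6+2=8
cmp ebx, 10  (cmp 8,10)
jne again: taken
mov eax, [ecx] → eax=M[108]=3
add edi, eax → edi=22+3=25
add edi, ebx → edi=25+8=33
mov edi, [ecx] → edi=M[108]=3
and eax, edi → eax=3&3=3
add ecx, 4 → ecx=108+4=112
add ebx, 2 → ebx=8+2=10
cmp ebx, 10  (cmp 10,10)
jne again: not taken
mov [104], eax → M[104]=3
halt.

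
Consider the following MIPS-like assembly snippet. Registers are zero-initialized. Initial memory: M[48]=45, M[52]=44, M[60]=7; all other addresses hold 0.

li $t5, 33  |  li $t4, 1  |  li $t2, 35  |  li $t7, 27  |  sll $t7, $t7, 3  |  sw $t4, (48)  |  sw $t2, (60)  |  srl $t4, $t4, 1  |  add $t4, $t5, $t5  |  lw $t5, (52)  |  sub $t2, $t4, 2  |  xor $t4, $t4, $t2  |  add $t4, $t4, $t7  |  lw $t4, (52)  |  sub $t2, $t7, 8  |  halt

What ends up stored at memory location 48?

li $t5, 33 → $t5=33
li $t4, 1 → $t4=1
li $t2, 35 → $t2=35
li $t7, 27 → $t7=27
sll $t7, $t7, 3 → $t7=27<<3=216
sw $t4, (48) → M[48]=1
sw $t2, (60) → M[60]=35
srl $t4, $t4, 1 → $t4=1>>1=0
add $t4, $t5, $t5 → $t4=33+33=66
lw $t5, (52) → $t5=M[52]=44
sub $t2, $t4, 2 → $t2=66-2=64
xor $t4, $t4, $t2 → $t4=66^64=2
add $t4, $t4, $t7 → $t4=2+216=218
lw $t4, (52) → $t4=M[52]=44
sub $t2, $t7, 8 → $t2=216-8=208
halt.

1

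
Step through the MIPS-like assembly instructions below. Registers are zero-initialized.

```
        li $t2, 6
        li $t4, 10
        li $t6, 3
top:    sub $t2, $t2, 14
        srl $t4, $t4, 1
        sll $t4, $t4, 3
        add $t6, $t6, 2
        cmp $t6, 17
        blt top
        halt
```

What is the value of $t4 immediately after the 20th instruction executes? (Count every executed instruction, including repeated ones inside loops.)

640

$t2=6
$t4=10
$t6=3
$t2=6-14=-8
$t4=10>>1=5
$t4=5<<3=40
$t6=3+2=5
cmp $t6, 17  (cmp 5,17)
blt top: taken
$t2=(-8)-14=-22
$t4=40>>1=20
$t4=20<<3=160
$t6=5+2=7
cmp $t6, 17  (cmp 7,17)
blt top: taken
$t2=(-22)-14=-36
$t4=160>>1=80
$t4=80<<3=640
$t6=7+2=9
cmp $t6, 17  (cmp 9,17)
After step 20: $t4 = 640.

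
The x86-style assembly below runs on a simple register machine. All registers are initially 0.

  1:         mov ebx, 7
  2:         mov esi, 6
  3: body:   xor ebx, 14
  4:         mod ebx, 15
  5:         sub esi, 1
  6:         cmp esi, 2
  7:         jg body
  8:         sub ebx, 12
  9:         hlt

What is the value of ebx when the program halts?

-5

mov ebx, 7 → ebx=7
mov esi, 6 → esi=6
xor ebx, 14 → ebx=7^14=9
mod ebx, 15 → ebx=9%15=9
sub esi, 1 → esi=6-1=5
cmp esi, 2  (cmp 5,2)
jg body: taken
xor ebx, 14 → ebx=9^14=7
mod ebx, 15 → ebx=7%15=7
sub esi, 1 → esi=5-1=4
cmp esi, 2  (cmp 4,2)
jg body: taken
xor ebx, 14 → ebx=7^14=9
mod ebx, 15 → ebx=9%15=9
sub esi, 1 → esi=4-1=3
cmp esi, 2  (cmp 3,2)
jg body: taken
xor ebx, 14 → ebx=9^14=7
mod ebx, 15 → ebx=7%15=7
sub esi, 1 → esi=3-1=2
cmp esi, 2  (cmp 2,2)
jg body: not taken
sub ebx, 12 → ebx=7-12=-5
halt.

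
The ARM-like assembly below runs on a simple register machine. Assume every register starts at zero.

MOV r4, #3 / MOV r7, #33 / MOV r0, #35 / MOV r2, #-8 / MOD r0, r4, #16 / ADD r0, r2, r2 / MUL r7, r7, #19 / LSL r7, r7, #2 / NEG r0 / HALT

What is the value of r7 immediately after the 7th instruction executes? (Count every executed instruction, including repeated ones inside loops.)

627

r4=3
r7=33
r0=35
r2=-8
r0=3%16=3
r0=(-8)+(-8)=-16
r7=33*19=627
After step 7: r7 = 627.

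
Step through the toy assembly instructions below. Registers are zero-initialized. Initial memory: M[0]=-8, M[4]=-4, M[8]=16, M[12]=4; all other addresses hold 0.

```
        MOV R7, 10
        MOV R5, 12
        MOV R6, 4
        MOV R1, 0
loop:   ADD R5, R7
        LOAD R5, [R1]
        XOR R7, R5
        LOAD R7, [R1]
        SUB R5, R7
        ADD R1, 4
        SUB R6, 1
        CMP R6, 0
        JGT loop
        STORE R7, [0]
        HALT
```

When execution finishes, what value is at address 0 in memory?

4

after MOV R7, 10: R7=10
after MOV R5, 12: R5=12
after MOV R6, 4: R6=4
after MOV R1, 0: R1=0
after ADD R5, R7: R5=12+10=22
after LOAD R5, [R1]: R5=M[0]=-8
after XOR R7, R5: R7=10^(-8)=-14
after LOAD R7, [R1]: R7=M[0]=-8
after SUB R5, R7: R5=(-8)-(-8)=0
after ADD R1, 4: R1=0+4=4
after SUB R6, 1: R6=4-1=3
CMP R6, 0  (cmp 3,0)
JGT loop: taken
after ADD R5, R7: R5=0+(-8)=-8
after LOAD R5, [R1]: R5=M[4]=-4
after XOR R7, R5: R7=(-8)^(-4)=4
after LOAD R7, [R1]: R7=M[4]=-4
after SUB R5, R7: R5=(-4)-(-4)=0
after ADD R1, 4: R1=4+4=8
after SUB R6, 1: R6=3-1=2
CMP R6, 0  (cmp 2,0)
JGT loop: taken
after ADD R5, R7: R5=0+(-4)=-4
after LOAD R5, [R1]: R5=M[8]=16
after XOR R7, R5: R7=(-4)^16=-20
after LOAD R7, [R1]: R7=M[8]=16
after SUB R5, R7: R5=16-16=0
after ADD R1, 4: R1=8+4=12
after SUB R6, 1: R6=2-1=1
CMP R6, 0  (cmp 1,0)
JGT loop: taken
after ADD R5, R7: R5=0+16=16
after LOAD R5, [R1]: R5=M[12]=4
after XOR R7, R5: R7=16^4=20
after LOAD R7, [R1]: R7=M[12]=4
after SUB R5, R7: R5=4-4=0
after ADD R1, 4: R1=12+4=16
after SUB R6, 1: R6=1-1=0
CMP R6, 0  (cmp 0,0)
JGT loop: not taken
STORE R7, [0] → M[0]=4
halt.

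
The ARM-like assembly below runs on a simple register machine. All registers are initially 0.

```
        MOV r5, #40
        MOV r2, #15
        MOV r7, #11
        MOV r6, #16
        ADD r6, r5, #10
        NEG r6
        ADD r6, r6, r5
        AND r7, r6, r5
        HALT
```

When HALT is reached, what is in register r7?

32

MOV r5, #40 → r5=40
MOV r2, #15 → r2=15
MOV r7, #11 → r7=11
MOV r6, #16 → r6=16
ADD r6, r5, #10 → r6=40+10=50
NEG r6 → r6=-(50)=-50
ADD r6, r6, r5 → r6=(-50)+40=-10
AND r7, r6, r5 → r7=(-10)&40=32
halt.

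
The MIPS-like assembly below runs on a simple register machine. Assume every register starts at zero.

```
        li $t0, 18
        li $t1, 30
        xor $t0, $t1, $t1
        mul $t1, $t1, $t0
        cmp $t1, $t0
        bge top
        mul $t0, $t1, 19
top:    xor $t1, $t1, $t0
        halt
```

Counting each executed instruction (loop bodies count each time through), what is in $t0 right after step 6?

0

after li $t0, 18: $t0=18
after li $t1, 30: $t1=30
after xor $t0, $t1, $t1: $t0=30^30=0
after mul $t1, $t1, $t0: $t1=30*0=0
cmp $t1, $t0  (cmp 0,0)
bge top: taken
After step 6: $t0 = 0.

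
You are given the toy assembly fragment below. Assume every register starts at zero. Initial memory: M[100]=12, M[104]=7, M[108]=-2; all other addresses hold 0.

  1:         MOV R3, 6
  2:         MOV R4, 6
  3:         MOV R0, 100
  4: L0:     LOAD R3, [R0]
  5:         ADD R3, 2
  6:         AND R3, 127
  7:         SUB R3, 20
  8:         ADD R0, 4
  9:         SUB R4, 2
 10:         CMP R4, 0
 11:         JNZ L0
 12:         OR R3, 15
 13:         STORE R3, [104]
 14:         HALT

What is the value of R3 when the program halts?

-17

after MOV R3, 6: R3=6
after MOV R4, 6: R4=6
after MOV R0, 100: R0=100
after LOAD R3, [R0]: R3=M[100]=12
after ADD R3, 2: R3=12+2=14
after AND R3, 127: R3=14&127=14
after SUB R3, 20: R3=14-20=-6
after ADD R0, 4: R0=100+4=104
after SUB R4, 2: R4=6-2=4
CMP R4, 0  (cmp 4,0)
JNZ L0: taken
after LOAD R3, [R0]: R3=M[104]=7
after ADD R3, 2: R3=7+2=9
after AND R3, 127: R3=9&127=9
after SUB R3, 20: R3=9-20=-11
after ADD R0, 4: R0=104+4=108
after SUB R4, 2: R4=4-2=2
CMP R4, 0  (cmp 2,0)
JNZ L0: taken
after LOAD R3, [R0]: R3=M[108]=-2
after ADD R3, 2: R3=(-2)+2=0
after AND R3, 127: R3=0&127=0
after SUB R3, 20: R3=0-20=-20
after ADD R0, 4: R0=108+4=112
after SUB R4, 2: R4=2-2=0
CMP R4, 0  (cmp 0,0)
JNZ L0: not taken
after OR R3, 15: R3=(-20)|15=-17
STORE R3, [104] → M[104]=-17
halt.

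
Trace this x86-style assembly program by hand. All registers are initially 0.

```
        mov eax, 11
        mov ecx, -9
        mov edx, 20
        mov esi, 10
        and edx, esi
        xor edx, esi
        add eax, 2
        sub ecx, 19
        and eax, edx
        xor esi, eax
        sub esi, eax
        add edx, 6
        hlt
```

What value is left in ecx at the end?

-28

after mov eax, 11: eax=11
after mov ecx, -9: ecx=-9
after mov edx, 20: edx=20
after mov esi, 10: esi=10
after and edx, esi: edx=20&10=0
after xor edx, esi: edx=0^10=10
after add eax, 2: eax=11+2=13
after sub ecx, 19: ecx=(-9)-19=-28
after and eax, edx: eax=13&10=8
after xor esi, eax: esi=10^8=2
after sub esi, eax: esi=2-8=-6
after add edx, 6: edx=10+6=16
halt.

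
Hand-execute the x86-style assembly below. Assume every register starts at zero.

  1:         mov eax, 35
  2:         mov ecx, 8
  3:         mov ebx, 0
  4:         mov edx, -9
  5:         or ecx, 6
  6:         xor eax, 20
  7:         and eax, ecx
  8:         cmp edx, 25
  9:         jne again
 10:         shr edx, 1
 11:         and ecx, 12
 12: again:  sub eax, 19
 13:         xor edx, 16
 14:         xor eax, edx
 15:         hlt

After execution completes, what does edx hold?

-25

mov eax, 35 → eax=35
mov ecx, 8 → ecx=8
mov ebx, 0 → ebx=0
mov edx, -9 → edx=-9
or ecx, 6 → ecx=8|6=14
xor eax, 20 → eax=35^20=55
and eax, ecx → eax=55&14=6
cmp edx, 25  (cmp -9,25)
jne again: taken
sub eax, 19 → eax=6-19=-13
xor edx, 16 → edx=(-9)^16=-25
xor eax, edx → eax=(-13)^(-25)=20
halt.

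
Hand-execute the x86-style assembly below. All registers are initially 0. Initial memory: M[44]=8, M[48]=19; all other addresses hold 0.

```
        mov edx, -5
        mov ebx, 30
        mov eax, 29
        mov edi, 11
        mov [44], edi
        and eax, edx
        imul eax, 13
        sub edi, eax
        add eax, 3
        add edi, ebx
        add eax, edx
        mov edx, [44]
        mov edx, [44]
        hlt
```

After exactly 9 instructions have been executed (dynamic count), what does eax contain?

edx=-5
ebx=30
eax=29
edi=11
mov [44], edi → M[44]=11
eax=29&(-5)=25
eax=25*13=325
edi=11-325=-314
eax=325+3=328
After step 9: eax = 328.

328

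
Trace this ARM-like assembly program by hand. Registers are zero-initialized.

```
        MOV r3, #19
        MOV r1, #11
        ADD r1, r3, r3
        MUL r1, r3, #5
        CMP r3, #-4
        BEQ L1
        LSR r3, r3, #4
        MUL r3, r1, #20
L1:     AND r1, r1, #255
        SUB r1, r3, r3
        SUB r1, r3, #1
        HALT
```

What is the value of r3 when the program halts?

after MOV r3, #19: r3=19
after MOV r1, #11: r1=11
after ADD r1, r3, r3: r1=19+19=38
after MUL r1, r3, #5: r1=19*5=95
CMP r3, #-4  (cmp 19,-4)
BEQ L1: not taken
after LSR r3, r3, #4: r3=19>>4=1
after MUL r3, r1, #20: r3=95*20=1900
after AND r1, r1, #255: r1=95&255=95
after SUB r1, r3, r3: r1=1900-1900=0
after SUB r1, r3, #1: r1=1900-1=1899
halt.

1900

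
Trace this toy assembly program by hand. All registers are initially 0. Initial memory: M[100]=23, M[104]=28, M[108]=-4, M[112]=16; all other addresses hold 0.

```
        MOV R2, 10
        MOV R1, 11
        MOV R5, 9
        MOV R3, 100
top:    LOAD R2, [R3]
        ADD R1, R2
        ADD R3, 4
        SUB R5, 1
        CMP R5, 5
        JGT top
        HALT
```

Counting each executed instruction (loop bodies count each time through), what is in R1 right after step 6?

after MOV R2, 10: R2=10
after MOV R1, 11: R1=11
after MOV R5, 9: R5=9
after MOV R3, 100: R3=100
after LOAD R2, [R3]: R2=M[100]=23
after ADD R1, R2: R1=11+23=34
After step 6: R1 = 34.

34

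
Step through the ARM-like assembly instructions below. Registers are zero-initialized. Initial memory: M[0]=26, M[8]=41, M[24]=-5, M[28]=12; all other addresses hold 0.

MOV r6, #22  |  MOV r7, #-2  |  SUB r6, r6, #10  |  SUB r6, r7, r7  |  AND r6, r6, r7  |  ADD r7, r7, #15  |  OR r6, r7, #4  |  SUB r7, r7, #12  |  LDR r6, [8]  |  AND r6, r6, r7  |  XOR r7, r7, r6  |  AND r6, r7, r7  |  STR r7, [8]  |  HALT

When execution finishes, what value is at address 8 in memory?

0

MOV r6, #22 → r6=22
MOV r7, #-2 → r7=-2
SUB r6, r6, #10 → r6=22-10=12
SUB r6, r7, r7 → r6=(-2)-(-2)=0
AND r6, r6, r7 → r6=0&(-2)=0
ADD r7, r7, #15 → r7=(-2)+15=13
OR r6, r7, #4 → r6=13|4=13
SUB r7, r7, #12 → r7=13-12=1
LDR r6, [8] → r6=M[8]=41
AND r6, r6, r7 → r6=41&1=1
XOR r7, r7, r6 → r7=1^1=0
AND r6, r7, r7 → r6=0&0=0
STR r7, [8] → M[8]=0
halt.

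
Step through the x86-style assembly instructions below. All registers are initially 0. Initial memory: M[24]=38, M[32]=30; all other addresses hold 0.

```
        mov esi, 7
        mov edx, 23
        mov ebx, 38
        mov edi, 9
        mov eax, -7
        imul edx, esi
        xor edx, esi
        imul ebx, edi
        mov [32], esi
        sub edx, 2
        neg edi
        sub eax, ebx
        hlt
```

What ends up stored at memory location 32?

7

mov esi, 7 → esi=7
mov edx, 23 → edx=23
mov ebx, 38 → ebx=38
mov edi, 9 → edi=9
mov eax, -7 → eax=-7
imul edx, esi → edx=23*7=161
xor edx, esi → edx=161^7=166
imul ebx, edi → ebx=38*9=342
mov [32], esi → M[32]=7
sub edx, 2 → edx=166-2=164
neg edi → edi=-(9)=-9
sub eax, ebx → eax=(-7)-342=-349
halt.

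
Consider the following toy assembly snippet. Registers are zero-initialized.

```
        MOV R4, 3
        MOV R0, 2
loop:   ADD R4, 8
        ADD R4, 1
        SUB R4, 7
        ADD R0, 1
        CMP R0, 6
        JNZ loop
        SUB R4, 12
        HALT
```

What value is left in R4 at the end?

R4=3
R0=2
R4=3+8=11
R4=11+1=12
R4=12-7=5
R0=2+1=3
CMP R0, 6  (cmp 3,6)
JNZ loop: taken
R4=5+8=13
R4=13+1=14
R4=14-7=7
R0=3+1=4
CMP R0, 6  (cmp 4,6)
JNZ loop: taken
R4=7+8=15
R4=15+1=16
R4=16-7=9
R0=4+1=5
CMP R0, 6  (cmp 5,6)
JNZ loop: taken
R4=9+8=17
R4=17+1=18
R4=18-7=11
R0=5+1=6
CMP R0, 6  (cmp 6,6)
JNZ loop: not taken
R4=11-12=-1
halt.

-1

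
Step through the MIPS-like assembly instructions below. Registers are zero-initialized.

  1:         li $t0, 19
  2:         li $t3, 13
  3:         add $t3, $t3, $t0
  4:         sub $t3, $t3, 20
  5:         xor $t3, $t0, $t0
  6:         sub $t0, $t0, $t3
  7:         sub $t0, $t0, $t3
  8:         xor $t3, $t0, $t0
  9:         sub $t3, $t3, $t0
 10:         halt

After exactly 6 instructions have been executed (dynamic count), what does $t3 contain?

0

$t0=19
$t3=13
$t3=13+19=32
$t3=32-20=12
$t3=19^19=0
$t0=19-0=19
After step 6: $t3 = 0.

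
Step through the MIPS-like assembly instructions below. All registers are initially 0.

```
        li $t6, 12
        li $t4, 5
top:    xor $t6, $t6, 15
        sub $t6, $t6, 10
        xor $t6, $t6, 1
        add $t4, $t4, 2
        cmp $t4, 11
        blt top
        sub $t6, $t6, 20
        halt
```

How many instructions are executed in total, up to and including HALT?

after li $t6, 12: $t6=12
after li $t4, 5: $t4=5
after xor $t6, $t6, 15: $t6=12^15=3
after sub $t6, $t6, 10: $t6=3-10=-7
after xor $t6, $t6, 1: $t6=(-7)^1=-8
after add $t4, $t4, 2: $t4=5+2=7
cmp $t4, 11  (cmp 7,11)
blt top: taken
after xor $t6, $t6, 15: $t6=(-8)^15=-9
after sub $t6, $t6, 10: $t6=(-9)-10=-19
after xor $t6, $t6, 1: $t6=(-19)^1=-20
after add $t4, $t4, 2: $t4=7+2=9
cmp $t4, 11  (cmp 9,11)
blt top: taken
after xor $t6, $t6, 15: $t6=(-20)^15=-29
after sub $t6, $t6, 10: $t6=(-29)-10=-39
after xor $t6, $t6, 1: $t6=(-39)^1=-40
after add $t4, $t4, 2: $t4=9+2=11
cmp $t4, 11  (cmp 11,11)
blt top: not taken
after sub $t6, $t6, 20: $t6=(-40)-20=-60
halt.
Total executed instructions: 22.

22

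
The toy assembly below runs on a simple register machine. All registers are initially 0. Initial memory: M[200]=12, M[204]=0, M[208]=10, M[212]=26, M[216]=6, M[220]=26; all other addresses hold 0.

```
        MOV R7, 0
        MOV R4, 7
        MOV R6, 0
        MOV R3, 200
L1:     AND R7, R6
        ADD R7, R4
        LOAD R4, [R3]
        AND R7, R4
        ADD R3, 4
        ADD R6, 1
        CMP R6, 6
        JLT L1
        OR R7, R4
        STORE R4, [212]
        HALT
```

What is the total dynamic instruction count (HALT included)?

after MOV R7, 0: R7=0
after MOV R4, 7: R4=7
after MOV R6, 0: R6=0
after MOV R3, 200: R3=200
after AND R7, R6: R7=0&0=0
after ADD R7, R4: R7=0+7=7
after LOAD R4, [R3]: R4=M[200]=12
after AND R7, R4: R7=7&12=4
after ADD R3, 4: R3=200+4=204
after ADD R6, 1: R6=0+1=1
CMP R6, 6  (cmp 1,6)
JLT L1: taken
after AND R7, R6: R7=4&1=0
after ADD R7, R4: R7=0+12=12
after LOAD R4, [R3]: R4=M[204]=0
after AND R7, R4: R7=12&0=0
after ADD R3, 4: R3=204+4=208
after ADD R6, 1: R6=1+1=2
CMP R6, 6  (cmp 2,6)
JLT L1: taken
after AND R7, R6: R7=0&2=0
after ADD R7, R4: R7=0+0=0
after LOAD R4, [R3]: R4=M[208]=10
after AND R7, R4: R7=0&10=0
after ADD R3, 4: R3=208+4=212
after ADD R6, 1: R6=2+1=3
CMP R6, 6  (cmp 3,6)
JLT L1: taken
after AND R7, R6: R7=0&3=0
after ADD R7, R4: R7=0+10=10
after LOAD R4, [R3]: R4=M[212]=26
after AND R7, R4: R7=10&26=10
after ADD R3, 4: R3=212+4=216
after ADD R6, 1: R6=3+1=4
CMP R6, 6  (cmp 4,6)
JLT L1: taken
after AND R7, R6: R7=10&4=0
after ADD R7, R4: R7=0+26=26
after LOAD R4, [R3]: R4=M[216]=6
after AND R7, R4: R7=26&6=2
after ADD R3, 4: R3=216+4=220
after ADD R6, 1: R6=4+1=5
CMP R6, 6  (cmp 5,6)
JLT L1: taken
after AND R7, R6: R7=2&5=0
after ADD R7, R4: R7=0+6=6
after LOAD R4, [R3]: R4=M[220]=26
after AND R7, R4: R7=6&26=2
after ADD R3, 4: R3=220+4=224
after ADD R6, 1: R6=5+1=6
CMP R6, 6  (cmp 6,6)
JLT L1: not taken
after OR R7, R4: R7=2|26=26
STORE R4, [212] → M[212]=26
halt.
Total executed instructions: 55.

55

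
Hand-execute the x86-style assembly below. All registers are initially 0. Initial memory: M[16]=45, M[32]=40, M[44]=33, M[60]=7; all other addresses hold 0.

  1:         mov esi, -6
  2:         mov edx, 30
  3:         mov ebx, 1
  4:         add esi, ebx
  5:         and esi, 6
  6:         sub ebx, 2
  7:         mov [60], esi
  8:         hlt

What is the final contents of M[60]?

mov esi, -6 → esi=-6
mov edx, 30 → edx=30
mov ebx, 1 → ebx=1
add esi, ebx → esi=(-6)+1=-5
and esi, 6 → esi=(-5)&6=2
sub ebx, 2 → ebx=1-2=-1
mov [60], esi → M[60]=2
halt.

2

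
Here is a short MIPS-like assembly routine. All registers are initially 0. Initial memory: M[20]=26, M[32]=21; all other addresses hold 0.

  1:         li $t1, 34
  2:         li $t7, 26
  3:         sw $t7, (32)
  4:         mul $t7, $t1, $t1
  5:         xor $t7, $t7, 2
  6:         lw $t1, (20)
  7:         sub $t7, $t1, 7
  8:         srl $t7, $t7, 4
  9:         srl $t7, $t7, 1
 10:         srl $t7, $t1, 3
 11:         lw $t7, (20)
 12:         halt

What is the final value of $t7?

after li $t1, 34: $t1=34
after li $t7, 26: $t7=26
sw $t7, (32) → M[32]=26
after mul $t7, $t1, $t1: $t7=34*34=1156
after xor $t7, $t7, 2: $t7=1156^2=1158
after lw $t1, (20): $t1=M[20]=26
after sub $t7, $t1, 7: $t7=26-7=19
after srl $t7, $t7, 4: $t7=19>>4=1
after srl $t7, $t7, 1: $t7=1>>1=0
after srl $t7, $t1, 3: $t7=26>>3=3
after lw $t7, (20): $t7=M[20]=26
halt.

26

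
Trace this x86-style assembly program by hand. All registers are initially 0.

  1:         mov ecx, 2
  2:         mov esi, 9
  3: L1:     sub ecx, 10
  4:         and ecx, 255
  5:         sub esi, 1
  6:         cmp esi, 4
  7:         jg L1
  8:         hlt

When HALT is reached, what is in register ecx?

mov ecx, 2 → ecx=2
mov esi, 9 → esi=9
sub ecx, 10 → ecx=2-10=-8
and ecx, 255 → ecx=(-8)&255=248
sub esi, 1 → esi=9-1=8
cmp esi, 4  (cmp 8,4)
jg L1: taken
sub ecx, 10 → ecx=248-10=238
and ecx, 255 → ecx=238&255=238
sub esi, 1 → esi=8-1=7
cmp esi, 4  (cmp 7,4)
jg L1: taken
sub ecx, 10 → ecx=238-10=228
and ecx, 255 → ecx=228&255=228
sub esi, 1 → esi=7-1=6
cmp esi, 4  (cmp 6,4)
jg L1: taken
sub ecx, 10 → ecx=228-10=218
and ecx, 255 → ecx=218&255=218
sub esi, 1 → esi=6-1=5
cmp esi, 4  (cmp 5,4)
jg L1: taken
sub ecx, 10 → ecx=218-10=208
and ecx, 255 → ecx=208&255=208
sub esi, 1 → esi=5-1=4
cmp esi, 4  (cmp 4,4)
jg L1: not taken
halt.

208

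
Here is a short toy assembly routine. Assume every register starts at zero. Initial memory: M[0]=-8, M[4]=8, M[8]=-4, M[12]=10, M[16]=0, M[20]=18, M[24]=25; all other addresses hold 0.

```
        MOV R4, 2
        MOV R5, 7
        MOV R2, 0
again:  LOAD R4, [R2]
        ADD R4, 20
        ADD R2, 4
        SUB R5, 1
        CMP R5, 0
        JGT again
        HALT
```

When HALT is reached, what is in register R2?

28

after MOV R4, 2: R4=2
after MOV R5, 7: R5=7
after MOV R2, 0: R2=0
after LOAD R4, [R2]: R4=M[0]=-8
after ADD R4, 20: R4=(-8)+20=12
after ADD R2, 4: R2=0+4=4
after SUB R5, 1: R5=7-1=6
CMP R5, 0  (cmp 6,0)
JGT again: taken
after LOAD R4, [R2]: R4=M[4]=8
after ADD R4, 20: R4=8+20=28
after ADD R2, 4: R2=4+4=8
after SUB R5, 1: R5=6-1=5
CMP R5, 0  (cmp 5,0)
JGT again: taken
after LOAD R4, [R2]: R4=M[8]=-4
after ADD R4, 20: R4=(-4)+20=16
after ADD R2, 4: R2=8+4=12
after SUB R5, 1: R5=5-1=4
CMP R5, 0  (cmp 4,0)
JGT again: taken
after LOAD R4, [R2]: R4=M[12]=10
after ADD R4, 20: R4=10+20=30
after ADD R2, 4: R2=12+4=16
after SUB R5, 1: R5=4-1=3
CMP R5, 0  (cmp 3,0)
JGT again: taken
after LOAD R4, [R2]: R4=M[16]=0
after ADD R4, 20: R4=0+20=20
after ADD R2, 4: R2=16+4=20
after SUB R5, 1: R5=3-1=2
CMP R5, 0  (cmp 2,0)
JGT again: taken
after LOAD R4, [R2]: R4=M[20]=18
after ADD R4, 20: R4=18+20=38
after ADD R2, 4: R2=20+4=24
after SUB R5, 1: R5=2-1=1
CMP R5, 0  (cmp 1,0)
JGT again: taken
after LOAD R4, [R2]: R4=M[24]=25
after ADD R4, 20: R4=25+20=45
after ADD R2, 4: R2=24+4=28
after SUB R5, 1: R5=1-1=0
CMP R5, 0  (cmp 0,0)
JGT again: not taken
halt.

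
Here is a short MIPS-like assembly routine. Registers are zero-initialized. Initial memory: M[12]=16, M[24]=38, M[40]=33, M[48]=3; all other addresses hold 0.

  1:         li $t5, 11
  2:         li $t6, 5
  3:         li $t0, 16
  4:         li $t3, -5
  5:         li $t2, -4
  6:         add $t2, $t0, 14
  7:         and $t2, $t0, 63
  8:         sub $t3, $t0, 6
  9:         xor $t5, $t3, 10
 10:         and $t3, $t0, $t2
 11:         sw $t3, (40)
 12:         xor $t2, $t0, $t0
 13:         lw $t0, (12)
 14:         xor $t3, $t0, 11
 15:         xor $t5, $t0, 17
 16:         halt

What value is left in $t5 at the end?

$t5=11
$t6=5
$t0=16
$t3=-5
$t2=-4
$t2=16+14=30
$t2=16&63=16
$t3=16-6=10
$t5=10^10=0
$t3=16&16=16
sw $t3, (40) → M[40]=16
$t2=16^16=0
$t0=M[12]=16
$t3=16^11=27
$t5=16^17=1
halt.

1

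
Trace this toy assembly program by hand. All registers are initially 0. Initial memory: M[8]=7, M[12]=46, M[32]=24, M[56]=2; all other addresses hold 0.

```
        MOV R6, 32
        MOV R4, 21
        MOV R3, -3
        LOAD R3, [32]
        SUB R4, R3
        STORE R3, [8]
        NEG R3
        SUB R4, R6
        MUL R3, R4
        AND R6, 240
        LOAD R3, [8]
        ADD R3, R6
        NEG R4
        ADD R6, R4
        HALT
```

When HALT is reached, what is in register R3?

56

after MOV R6, 32: R6=32
after MOV R4, 21: R4=21
after MOV R3, -3: R3=-3
after LOAD R3, [32]: R3=M[32]=24
after SUB R4, R3: R4=21-24=-3
STORE R3, [8] → M[8]=24
after NEG R3: R3=-(24)=-24
after SUB R4, R6: R4=(-3)-32=-35
after MUL R3, R4: R3=(-24)*(-35)=840
after AND R6, 240: R6=32&240=32
after LOAD R3, [8]: R3=M[8]=24
after ADD R3, R6: R3=24+32=56
after NEG R4: R4=-(-35)=35
after ADD R6, R4: R6=32+35=67
halt.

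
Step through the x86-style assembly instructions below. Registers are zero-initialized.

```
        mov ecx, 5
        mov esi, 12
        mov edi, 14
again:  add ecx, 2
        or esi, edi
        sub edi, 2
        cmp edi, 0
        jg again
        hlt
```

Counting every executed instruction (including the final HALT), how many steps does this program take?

ecx=5
esi=12
edi=14
ecx=5+2=7
esi=12|14=14
edi=14-2=12
cmp edi, 0  (cmp 12,0)
jg again: taken
ecx=7+2=9
esi=14|12=14
edi=12-2=10
cmp edi, 0  (cmp 10,0)
jg again: taken
ecx=9+2=11
esi=14|10=14
edi=10-2=8
cmp edi, 0  (cmp 8,0)
jg again: taken
ecx=11+2=13
esi=14|8=14
edi=8-2=6
cmp edi, 0  (cmp 6,0)
jg again: taken
ecx=13+2=15
esi=14|6=14
edi=6-2=4
cmp edi, 0  (cmp 4,0)
jg again: taken
ecx=15+2=17
esi=14|4=14
edi=4-2=2
cmp edi, 0  (cmp 2,0)
jg again: taken
ecx=17+2=19
esi=14|2=14
edi=2-2=0
cmp edi, 0  (cmp 0,0)
jg again: not taken
halt.
Total executed instructions: 39.

39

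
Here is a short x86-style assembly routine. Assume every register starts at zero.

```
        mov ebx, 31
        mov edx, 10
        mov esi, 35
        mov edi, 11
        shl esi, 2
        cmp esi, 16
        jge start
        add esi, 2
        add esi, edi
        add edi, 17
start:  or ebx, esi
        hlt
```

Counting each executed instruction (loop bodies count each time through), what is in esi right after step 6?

ebx=31
edx=10
esi=35
edi=11
esi=35<<2=140
cmp esi, 16  (cmp 140,16)
After step 6: esi = 140.

140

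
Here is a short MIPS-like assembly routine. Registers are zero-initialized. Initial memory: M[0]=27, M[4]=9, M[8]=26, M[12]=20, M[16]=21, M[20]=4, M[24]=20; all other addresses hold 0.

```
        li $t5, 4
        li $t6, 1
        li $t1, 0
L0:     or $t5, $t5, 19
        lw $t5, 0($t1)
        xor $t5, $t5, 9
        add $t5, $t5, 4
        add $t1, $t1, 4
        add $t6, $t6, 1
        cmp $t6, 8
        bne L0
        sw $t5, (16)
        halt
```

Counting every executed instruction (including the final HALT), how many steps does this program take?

61

after li $t5, 4: $t5=4
after li $t6, 1: $t6=1
after li $t1, 0: $t1=0
after or $t5, $t5, 19: $t5=4|19=23
after lw $t5, 0($t1): $t5=M[0]=27
after xor $t5, $t5, 9: $t5=27^9=18
after add $t5, $t5, 4: $t5=18+4=22
after add $t1, $t1, 4: $t1=0+4=4
after add $t6, $t6, 1: $t6=1+1=2
cmp $t6, 8  (cmp 2,8)
bne L0: taken
after or $t5, $t5, 19: $t5=22|19=23
after lw $t5, 0($t1): $t5=M[4]=9
after xor $t5, $t5, 9: $t5=9^9=0
after add $t5, $t5, 4: $t5=0+4=4
after add $t1, $t1, 4: $t1=4+4=8
after add $t6, $t6, 1: $t6=2+1=3
cmp $t6, 8  (cmp 3,8)
bne L0: taken
after or $t5, $t5, 19: $t5=4|19=23
after lw $t5, 0($t1): $t5=M[8]=26
after xor $t5, $t5, 9: $t5=26^9=19
after add $t5, $t5, 4: $t5=19+4=23
after add $t1, $t1, 4: $t1=8+4=12
after add $t6, $t6, 1: $t6=3+1=4
cmp $t6, 8  (cmp 4,8)
bne L0: taken
after or $t5, $t5, 19: $t5=23|19=23
after lw $t5, 0($t1): $t5=M[12]=20
after xor $t5, $t5, 9: $t5=20^9=29
after add $t5, $t5, 4: $t5=29+4=33
after add $t1, $t1, 4: $t1=12+4=16
after add $t6, $t6, 1: $t6=4+1=5
cmp $t6, 8  (cmp 5,8)
bne L0: taken
after or $t5, $t5, 19: $t5=33|19=51
after lw $t5, 0($t1): $t5=M[16]=21
after xor $t5, $t5, 9: $t5=21^9=28
after add $t5, $t5, 4: $t5=28+4=32
after add $t1, $t1, 4: $t1=16+4=20
after add $t6, $t6, 1: $t6=5+1=6
cmp $t6, 8  (cmp 6,8)
bne L0: taken
after or $t5, $t5, 19: $t5=32|19=51
after lw $t5, 0($t1): $t5=M[20]=4
after xor $t5, $t5, 9: $t5=4^9=13
after add $t5, $t5, 4: $t5=13+4=17
after add $t1, $t1, 4: $t1=20+4=24
after add $t6, $t6, 1: $t6=6+1=7
cmp $t6, 8  (cmp 7,8)
bne L0: taken
after or $t5, $t5, 19: $t5=17|19=19
after lw $t5, 0($t1): $t5=M[24]=20
after xor $t5, $t5, 9: $t5=20^9=29
after add $t5, $t5, 4: $t5=29+4=33
after add $t1, $t1, 4: $t1=24+4=28
after add $t6, $t6, 1: $t6=7+1=8
cmp $t6, 8  (cmp 8,8)
bne L0: not taken
sw $t5, (16) → M[16]=33
halt.
Total executed instructions: 61.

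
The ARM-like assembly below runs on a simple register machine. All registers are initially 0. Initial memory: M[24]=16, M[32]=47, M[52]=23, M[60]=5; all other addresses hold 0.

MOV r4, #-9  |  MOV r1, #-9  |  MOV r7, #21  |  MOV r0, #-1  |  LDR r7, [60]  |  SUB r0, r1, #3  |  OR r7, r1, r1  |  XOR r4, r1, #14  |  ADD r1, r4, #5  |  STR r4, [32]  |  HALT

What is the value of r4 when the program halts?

MOV r4, #-9 → r4=-9
MOV r1, #-9 → r1=-9
MOV r7, #21 → r7=21
MOV r0, #-1 → r0=-1
LDR r7, [60] → r7=M[60]=5
SUB r0, r1, #3 → r0=(-9)-3=-12
OR r7, r1, r1 → r7=(-9)|(-9)=-9
XOR r4, r1, #14 → r4=(-9)^14=-7
ADD r1, r4, #5 → r1=(-7)+5=-2
STR r4, [32] → M[32]=-7
halt.

-7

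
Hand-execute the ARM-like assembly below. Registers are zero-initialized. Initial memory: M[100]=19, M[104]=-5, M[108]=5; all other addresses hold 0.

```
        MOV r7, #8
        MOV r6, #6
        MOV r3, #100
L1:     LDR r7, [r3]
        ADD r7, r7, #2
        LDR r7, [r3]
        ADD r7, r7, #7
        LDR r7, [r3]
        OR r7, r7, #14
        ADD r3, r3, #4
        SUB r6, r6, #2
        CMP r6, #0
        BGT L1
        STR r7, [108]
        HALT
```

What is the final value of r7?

15

r7=8
r6=6
r3=100
r7=M[100]=19
r7=19+2=21
r7=M[100]=19
r7=19+7=26
r7=M[100]=19
r7=19|14=31
r3=100+4=104
r6=6-2=4
CMP r6, #0  (cmp 4,0)
BGT L1: taken
r7=M[104]=-5
r7=(-5)+2=-3
r7=M[104]=-5
r7=(-5)+7=2
r7=M[104]=-5
r7=(-5)|14=-1
r3=104+4=108
r6=4-2=2
CMP r6, #0  (cmp 2,0)
BGT L1: taken
r7=M[108]=5
r7=5+2=7
r7=M[108]=5
r7=5+7=12
r7=M[108]=5
r7=5|14=15
r3=108+4=112
r6=2-2=0
CMP r6, #0  (cmp 0,0)
BGT L1: not taken
STR r7, [108] → M[108]=15
halt.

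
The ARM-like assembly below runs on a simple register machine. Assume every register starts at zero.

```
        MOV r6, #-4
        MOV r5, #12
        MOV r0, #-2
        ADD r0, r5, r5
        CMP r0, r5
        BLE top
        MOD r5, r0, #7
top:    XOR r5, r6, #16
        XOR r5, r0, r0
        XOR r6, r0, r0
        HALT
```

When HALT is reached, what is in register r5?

0

after MOV r6, #-4: r6=-4
after MOV r5, #12: r5=12
after MOV r0, #-2: r0=-2
after ADD r0, r5, r5: r0=12+12=24
CMP r0, r5  (cmp 24,12)
BLE top: not taken
after MOD r5, r0, #7: r5=24%7=3
after XOR r5, r6, #16: r5=(-4)^16=-20
after XOR r5, r0, r0: r5=24^24=0
after XOR r6, r0, r0: r6=24^24=0
halt.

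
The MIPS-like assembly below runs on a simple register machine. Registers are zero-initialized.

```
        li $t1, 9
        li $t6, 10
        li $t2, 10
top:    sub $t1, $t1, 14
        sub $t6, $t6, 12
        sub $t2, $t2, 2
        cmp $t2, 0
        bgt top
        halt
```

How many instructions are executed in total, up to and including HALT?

after li $t1, 9: $t1=9
after li $t6, 10: $t6=10
after li $t2, 10: $t2=10
after sub $t1, $t1, 14: $t1=9-14=-5
after sub $t6, $t6, 12: $t6=10-12=-2
after sub $t2, $t2, 2: $t2=10-2=8
cmp $t2, 0  (cmp 8,0)
bgt top: taken
after sub $t1, $t1, 14: $t1=(-5)-14=-19
after sub $t6, $t6, 12: $t6=(-2)-12=-14
after sub $t2, $t2, 2: $t2=8-2=6
cmp $t2, 0  (cmp 6,0)
bgt top: taken
after sub $t1, $t1, 14: $t1=(-19)-14=-33
after sub $t6, $t6, 12: $t6=(-14)-12=-26
after sub $t2, $t2, 2: $t2=6-2=4
cmp $t2, 0  (cmp 4,0)
bgt top: taken
after sub $t1, $t1, 14: $t1=(-33)-14=-47
after sub $t6, $t6, 12: $t6=(-26)-12=-38
after sub $t2, $t2, 2: $t2=4-2=2
cmp $t2, 0  (cmp 2,0)
bgt top: taken
after sub $t1, $t1, 14: $t1=(-47)-14=-61
after sub $t6, $t6, 12: $t6=(-38)-12=-50
after sub $t2, $t2, 2: $t2=2-2=0
cmp $t2, 0  (cmp 0,0)
bgt top: not taken
halt.
Total executed instructions: 29.

29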